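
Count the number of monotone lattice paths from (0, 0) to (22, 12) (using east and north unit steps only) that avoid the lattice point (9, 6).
Number of paths = 412558380

Total paths from (0, 0) to (22, 12): C(34, 22) = 548354040. Paths through (9, 6): (paths (0, 0) → (9, 6)) × (paths (9, 6) → (22, 12)) = C(15, 9) · C(19, 13) = 5005 · 27132 = 135795660. Avoidance count = 548354040 − 135795660 = 412558380.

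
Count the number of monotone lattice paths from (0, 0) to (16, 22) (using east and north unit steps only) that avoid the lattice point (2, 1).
Number of paths = 15280096230

Total paths from (0, 0) to (16, 22): C(38, 16) = 22239974430. Paths through (2, 1): (paths (0, 0) → (2, 1)) × (paths (2, 1) → (16, 22)) = C(3, 2) · C(35, 14) = 3 · 2319959400 = 6959878200. Avoidance count = 22239974430 − 6959878200 = 15280096230.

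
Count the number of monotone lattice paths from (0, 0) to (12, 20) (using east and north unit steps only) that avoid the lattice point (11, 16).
Number of paths = 160603365

Total paths from (0, 0) to (12, 20): C(32, 12) = 225792840. Paths through (11, 16): (paths (0, 0) → (11, 16)) × (paths (11, 16) → (12, 20)) = C(27, 11) · C(5, 1) = 13037895 · 5 = 65189475. Avoidance count = 225792840 − 65189475 = 160603365.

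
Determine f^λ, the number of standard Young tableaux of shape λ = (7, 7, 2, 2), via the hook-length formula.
# SYT of shape (7, 7, 2, 2) = 952952

Hook-length formula: f^λ = n! / Π hook(c), product over all cells c of the Young diagram. For λ = (7, 7, 2, 2), n = 18 boxes. Hook lengths by row (left-to-right, top-to-bottom): [10, 9, 6, 5, 4, 3, 2]; [9, 8, 5, 4, 3, 2, 1]; [3, 2]; [2, 1]. Product of hooks = 6718464000. So f^λ = 18! / 6718464000 = 6402373705728000 / 6718464000 = 952952.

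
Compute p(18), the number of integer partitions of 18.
p(18) = 385

Compute p(n) via the recurrence p(n, m) = p(n, m−1) + p(n−m, m), where p(n, m) counts partitions of n with all parts ≤ m and p(n) = p(n, n). The base cases are p(0, m) = 1 and p(n, 0) = 0 for n > 0. Filling the table yields p(18) = 385. (Euler's pentagonal recurrence is an alternative.)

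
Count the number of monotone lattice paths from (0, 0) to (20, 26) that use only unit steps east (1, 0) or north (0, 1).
Number of paths = 5608233007146

A monotone lattice path from (0, 0) to (20, 26) consists of 20 east steps and 26 north steps in some order, so it is determined by which 20 of the 46 steps are east. The count is C(46, 20) = 5608233007146.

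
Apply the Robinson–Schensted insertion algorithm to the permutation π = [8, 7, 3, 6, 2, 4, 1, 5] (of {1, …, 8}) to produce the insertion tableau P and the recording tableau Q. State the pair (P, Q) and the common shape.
P = [1, 4, 5] / [2, 6] / [3] / [7] / [8];  Q = [1, 4, 8] / [2, 6] / [3] / [5] / [7];  common shape = (3, 2, 1, 1, 1)

Row-insert the values π_1, π_2, … into P one at a time, bumping the leftmost entry strictly greater than the inserted value down to the next row. The recording tableau Q records, in position (i, j), the step at which that cell was added to P.
  Insert 8 (step 1): P = [8];  Q = [1]
  Insert 7 (step 2): P = [7] / [8];  Q = [1] / [2]
  Insert 3 (step 3): P = [3] / [7] / [8];  Q = [1] / [2] / [3]
  Insert 6 (step 4): P = [3, 6] / [7] / [8];  Q = [1, 4] / [2] / [3]
  Insert 2 (step 5): P = [2, 6] / [3] / [7] / [8];  Q = [1, 4] / [2] / [3] / [5]
  Insert 4 (step 6): P = [2, 4] / [3, 6] / [7] / [8];  Q = [1, 4] / [2, 6] / [3] / [5]
  Insert 1 (step 7): P = [1, 4] / [2, 6] / [3] / [7] / [8];  Q = [1, 4] / [2, 6] / [3] / [5] / [7]
  Insert 5 (step 8): P = [1, 4, 5] / [2, 6] / [3] / [7] / [8];  Q = [1, 4, 8] / [2, 6] / [3] / [5] / [7]
Final shape: (3, 2, 1, 1, 1).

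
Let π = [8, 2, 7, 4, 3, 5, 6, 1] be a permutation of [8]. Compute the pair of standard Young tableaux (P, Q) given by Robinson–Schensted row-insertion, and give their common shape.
P = [1, 3, 5, 6] / [2] / [4] / [7] / [8];  Q = [1, 3, 6, 7] / [2] / [4] / [5] / [8];  common shape = (4, 1, 1, 1, 1)

Row-insert the values π_1, π_2, … into P one at a time, bumping the leftmost entry strictly greater than the inserted value down to the next row. The recording tableau Q records, in position (i, j), the step at which that cell was added to P.
  Insert 8 (step 1): P = [8];  Q = [1]
  Insert 2 (step 2): P = [2] / [8];  Q = [1] / [2]
  Insert 7 (step 3): P = [2, 7] / [8];  Q = [1, 3] / [2]
  Insert 4 (step 4): P = [2, 4] / [7] / [8];  Q = [1, 3] / [2] / [4]
  Insert 3 (step 5): P = [2, 3] / [4] / [7] / [8];  Q = [1, 3] / [2] / [4] / [5]
  Insert 5 (step 6): P = [2, 3, 5] / [4] / [7] / [8];  Q = [1, 3, 6] / [2] / [4] / [5]
  Insert 6 (step 7): P = [2, 3, 5, 6] / [4] / [7] / [8];  Q = [1, 3, 6, 7] / [2] / [4] / [5]
  Insert 1 (step 8): P = [1, 3, 5, 6] / [2] / [4] / [7] / [8];  Q = [1, 3, 6, 7] / [2] / [4] / [5] / [8]
Final shape: (4, 1, 1, 1, 1).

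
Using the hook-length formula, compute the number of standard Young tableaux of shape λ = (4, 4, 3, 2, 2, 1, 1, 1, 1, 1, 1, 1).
# SYT of shape (4, 4, 3, 2, 2, 1, 1, 1, 1, 1, 1, 1) = 121938960

Hook-length formula: f^λ = n! / Π hook(c), product over all cells c of the Young diagram. For λ = (4, 4, 3, 2, 2, 1, 1, 1, 1, 1, 1, 1), n = 22 boxes. Hook lengths by row (left-to-right, top-to-bottom): [15, 7, 4, 2]; [14, 6, 3, 1]; [12, 4, 1]; [10, 2]; [9, 1]; [7]; [6]; [5]; [4]; [3]; [2]; [1]. Product of hooks = 9217732608000. So f^λ = 22! / 9217732608000 = 1124000727777607680000 / 9217732608000 = 121938960.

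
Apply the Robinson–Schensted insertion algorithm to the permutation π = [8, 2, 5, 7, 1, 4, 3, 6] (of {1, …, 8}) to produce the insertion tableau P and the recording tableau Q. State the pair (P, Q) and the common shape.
P = [1, 3, 6] / [2, 4, 7] / [5] / [8];  Q = [1, 3, 4] / [2, 6, 8] / [5] / [7];  common shape = (3, 3, 1, 1)

Row-insert the values π_1, π_2, … into P one at a time, bumping the leftmost entry strictly greater than the inserted value down to the next row. The recording tableau Q records, in position (i, j), the step at which that cell was added to P.
  Insert 8 (step 1): P = [8];  Q = [1]
  Insert 2 (step 2): P = [2] / [8];  Q = [1] / [2]
  Insert 5 (step 3): P = [2, 5] / [8];  Q = [1, 3] / [2]
  Insert 7 (step 4): P = [2, 5, 7] / [8];  Q = [1, 3, 4] / [2]
  Insert 1 (step 5): P = [1, 5, 7] / [2] / [8];  Q = [1, 3, 4] / [2] / [5]
  Insert 4 (step 6): P = [1, 4, 7] / [2, 5] / [8];  Q = [1, 3, 4] / [2, 6] / [5]
  Insert 3 (step 7): P = [1, 3, 7] / [2, 4] / [5] / [8];  Q = [1, 3, 4] / [2, 6] / [5] / [7]
  Insert 6 (step 8): P = [1, 3, 6] / [2, 4, 7] / [5] / [8];  Q = [1, 3, 4] / [2, 6, 8] / [5] / [7]
Final shape: (3, 3, 1, 1).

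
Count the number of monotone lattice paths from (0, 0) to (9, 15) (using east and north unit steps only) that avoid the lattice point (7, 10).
Number of paths = 899096

Total paths from (0, 0) to (9, 15): C(24, 9) = 1307504. Paths through (7, 10): (paths (0, 0) → (7, 10)) × (paths (7, 10) → (9, 15)) = C(17, 7) · C(7, 2) = 19448 · 21 = 408408. Avoidance count = 1307504 − 408408 = 899096.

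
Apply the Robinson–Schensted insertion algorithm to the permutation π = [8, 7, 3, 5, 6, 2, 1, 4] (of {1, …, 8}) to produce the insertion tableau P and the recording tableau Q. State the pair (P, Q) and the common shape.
P = [1, 4, 6] / [2, 5] / [3] / [7] / [8];  Q = [1, 4, 5] / [2, 8] / [3] / [6] / [7];  common shape = (3, 2, 1, 1, 1)

Row-insert the values π_1, π_2, … into P one at a time, bumping the leftmost entry strictly greater than the inserted value down to the next row. The recording tableau Q records, in position (i, j), the step at which that cell was added to P.
  Insert 8 (step 1): P = [8];  Q = [1]
  Insert 7 (step 2): P = [7] / [8];  Q = [1] / [2]
  Insert 3 (step 3): P = [3] / [7] / [8];  Q = [1] / [2] / [3]
  Insert 5 (step 4): P = [3, 5] / [7] / [8];  Q = [1, 4] / [2] / [3]
  Insert 6 (step 5): P = [3, 5, 6] / [7] / [8];  Q = [1, 4, 5] / [2] / [3]
  Insert 2 (step 6): P = [2, 5, 6] / [3] / [7] / [8];  Q = [1, 4, 5] / [2] / [3] / [6]
  Insert 1 (step 7): P = [1, 5, 6] / [2] / [3] / [7] / [8];  Q = [1, 4, 5] / [2] / [3] / [6] / [7]
  Insert 4 (step 8): P = [1, 4, 6] / [2, 5] / [3] / [7] / [8];  Q = [1, 4, 5] / [2, 8] / [3] / [6] / [7]
Final shape: (3, 2, 1, 1, 1).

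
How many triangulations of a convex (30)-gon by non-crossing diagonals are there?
C_28 = 263747951750360

These polygon triangulations are counted by the Catalan number C_n = (1/(n + 1)) · C(2n, n). For n = 28: C_28 = (1/29) · C(56, 28) = 7648690600760440/29 = 263747951750360.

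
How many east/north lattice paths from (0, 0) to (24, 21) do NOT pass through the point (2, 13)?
Number of paths = 3773041193025

Total paths from (0, 0) to (24, 21): C(45, 24) = 3773655750150. Paths through (2, 13): (paths (0, 0) → (2, 13)) × (paths (2, 13) → (24, 21)) = C(15, 2) · C(30, 22) = 105 · 5852925 = 614557125. Avoidance count = 3773655750150 − 614557125 = 3773041193025.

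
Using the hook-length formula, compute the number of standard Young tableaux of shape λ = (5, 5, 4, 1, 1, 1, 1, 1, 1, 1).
# SYT of shape (5, 5, 4, 1, 1, 1, 1, 1, 1, 1) = 58605120

Hook-length formula: f^λ = n! / Π hook(c), product over all cells c of the Young diagram. For λ = (5, 5, 4, 1, 1, 1, 1, 1, 1, 1), n = 21 boxes. Hook lengths by row (left-to-right, top-to-bottom): [14, 6, 5, 4, 2]; [13, 5, 4, 3, 1]; [11, 3, 2, 1]; [7]; [6]; [5]; [4]; [3]; [2]; [1]. Product of hooks = 871782912000. So f^λ = 21! / 871782912000 = 51090942171709440000 / 871782912000 = 58605120.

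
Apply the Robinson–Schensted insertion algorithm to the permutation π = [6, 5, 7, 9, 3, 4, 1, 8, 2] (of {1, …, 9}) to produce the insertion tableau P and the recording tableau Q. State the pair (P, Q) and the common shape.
P = [1, 2, 8] / [3, 4, 9] / [5, 7] / [6];  Q = [1, 3, 4] / [2, 6, 8] / [5, 9] / [7];  common shape = (3, 3, 2, 1)

Row-insert the values π_1, π_2, … into P one at a time, bumping the leftmost entry strictly greater than the inserted value down to the next row. The recording tableau Q records, in position (i, j), the step at which that cell was added to P.
  Insert 6 (step 1): P = [6];  Q = [1]
  Insert 5 (step 2): P = [5] / [6];  Q = [1] / [2]
  Insert 7 (step 3): P = [5, 7] / [6];  Q = [1, 3] / [2]
  Insert 9 (step 4): P = [5, 7, 9] / [6];  Q = [1, 3, 4] / [2]
  Insert 3 (step 5): P = [3, 7, 9] / [5] / [6];  Q = [1, 3, 4] / [2] / [5]
  Insert 4 (step 6): P = [3, 4, 9] / [5, 7] / [6];  Q = [1, 3, 4] / [2, 6] / [5]
  Insert 1 (step 7): P = [1, 4, 9] / [3, 7] / [5] / [6];  Q = [1, 3, 4] / [2, 6] / [5] / [7]
  Insert 8 (step 8): P = [1, 4, 8] / [3, 7, 9] / [5] / [6];  Q = [1, 3, 4] / [2, 6, 8] / [5] / [7]
  Insert 2 (step 9): P = [1, 2, 8] / [3, 4, 9] / [5, 7] / [6];  Q = [1, 3, 4] / [2, 6, 8] / [5, 9] / [7]
Final shape: (3, 3, 2, 1).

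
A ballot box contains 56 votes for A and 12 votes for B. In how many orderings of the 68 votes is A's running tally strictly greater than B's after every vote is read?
Strict-lead orderings = 4711898932312

Total orderings of the 68 votes with 56 for A: C(68, 56) = 7282025622664. By the Bertrand ballot formula (Cycle Lemma / reflection principle), the number of orderings in which A is strictly ahead of B throughout is (p − q)/(p + q) · C(p + q, p) = (56 − 12)/(56 + 12) · 7282025622664 = 4711898932312.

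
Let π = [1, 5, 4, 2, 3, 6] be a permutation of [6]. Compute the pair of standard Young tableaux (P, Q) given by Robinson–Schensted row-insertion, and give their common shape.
P = [1, 2, 3, 6] / [4] / [5];  Q = [1, 2, 5, 6] / [3] / [4];  common shape = (4, 1, 1)

Row-insert the values π_1, π_2, … into P one at a time, bumping the leftmost entry strictly greater than the inserted value down to the next row. The recording tableau Q records, in position (i, j), the step at which that cell was added to P.
  Insert 1 (step 1): P = [1];  Q = [1]
  Insert 5 (step 2): P = [1, 5];  Q = [1, 2]
  Insert 4 (step 3): P = [1, 4] / [5];  Q = [1, 2] / [3]
  Insert 2 (step 4): P = [1, 2] / [4] / [5];  Q = [1, 2] / [3] / [4]
  Insert 3 (step 5): P = [1, 2, 3] / [4] / [5];  Q = [1, 2, 5] / [3] / [4]
  Insert 6 (step 6): P = [1, 2, 3, 6] / [4] / [5];  Q = [1, 2, 5, 6] / [3] / [4]
Final shape: (4, 1, 1).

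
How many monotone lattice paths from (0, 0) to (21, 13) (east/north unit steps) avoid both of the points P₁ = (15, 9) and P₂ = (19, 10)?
Number of paths = 518483020

Inclusion–exclusion. Total paths: C(34, 21) = 927983760. Through P₁: C(24, 15)·C(10, 6) = 274575840. Through P₂: C(29, 19)·C(5, 2) = 200300100. Since P₁ is strictly southwest of P₂, a monotone path through both must visit P₁ then P₂; paths through both = C(24, 15)·C(5, 4)·C(5, 2) = 65375200. Avoid both = 927983760 − 274575840 − 200300100 + 65375200 = 518483020.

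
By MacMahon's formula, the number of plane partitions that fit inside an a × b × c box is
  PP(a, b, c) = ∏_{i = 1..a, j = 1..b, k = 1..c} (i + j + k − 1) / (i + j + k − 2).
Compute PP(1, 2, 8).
PP(1, 2, 8) = 45

Evaluate the triple product over i = 1..1, j = 1..2, k = 1..8. The factors are (2/1) · (3/2) · (4/3) · (5/4) · (6/5) · (7/6) · (8/7) · (9/8) · … (16 factors total). The numerators and denominators telescope so the product is an integer; carrying out the multiplication exactly gives PP(1, 2, 8) = 45.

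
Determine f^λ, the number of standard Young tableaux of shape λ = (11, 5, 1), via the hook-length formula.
# SYT of shape (11, 5, 1) = 33320

Hook-length formula: f^λ = n! / Π hook(c), product over all cells c of the Young diagram. For λ = (11, 5, 1), n = 17 boxes. Hook lengths by row (left-to-right, top-to-bottom): [13, 11, 10, 9, 8, 6, 5, 4, 3, 2, 1]; [6, 4, 3, 2, 1]; [1]. Product of hooks = 10674892800. So f^λ = 17! / 10674892800 = 355687428096000 / 10674892800 = 33320.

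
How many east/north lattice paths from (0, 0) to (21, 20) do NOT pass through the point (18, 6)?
Number of paths = 269037411940

Total paths from (0, 0) to (21, 20): C(41, 21) = 269128937220. Paths through (18, 6): (paths (0, 0) → (18, 6)) × (paths (18, 6) → (21, 20)) = C(24, 18) · C(17, 3) = 134596 · 680 = 91525280. Avoidance count = 269128937220 − 91525280 = 269037411940.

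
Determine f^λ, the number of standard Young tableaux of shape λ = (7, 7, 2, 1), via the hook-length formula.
# SYT of shape (7, 7, 2, 1) = 272272

Hook-length formula: f^λ = n! / Π hook(c), product over all cells c of the Young diagram. For λ = (7, 7, 2, 1), n = 17 boxes. Hook lengths by row (left-to-right, top-to-bottom): [10, 8, 6, 5, 4, 3, 2]; [9, 7, 5, 4, 3, 2, 1]; [3, 1]; [1]. Product of hooks = 1306368000. So f^λ = 17! / 1306368000 = 355687428096000 / 1306368000 = 272272.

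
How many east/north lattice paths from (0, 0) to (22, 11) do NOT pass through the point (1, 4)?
Number of paths = 187616520

Total paths from (0, 0) to (22, 11): C(33, 22) = 193536720. Paths through (1, 4): (paths (0, 0) → (1, 4)) × (paths (1, 4) → (22, 11)) = C(5, 1) · C(28, 21) = 5 · 1184040 = 5920200. Avoidance count = 193536720 − 5920200 = 187616520.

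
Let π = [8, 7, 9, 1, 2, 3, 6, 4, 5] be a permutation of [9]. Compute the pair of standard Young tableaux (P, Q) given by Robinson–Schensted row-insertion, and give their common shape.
P = [1, 2, 3, 4, 5] / [6, 9] / [7] / [8];  Q = [1, 3, 6, 7, 9] / [2, 5] / [4] / [8];  common shape = (5, 2, 1, 1)

Row-insert the values π_1, π_2, … into P one at a time, bumping the leftmost entry strictly greater than the inserted value down to the next row. The recording tableau Q records, in position (i, j), the step at which that cell was added to P.
  Insert 8 (step 1): P = [8];  Q = [1]
  Insert 7 (step 2): P = [7] / [8];  Q = [1] / [2]
  Insert 9 (step 3): P = [7, 9] / [8];  Q = [1, 3] / [2]
  Insert 1 (step 4): P = [1, 9] / [7] / [8];  Q = [1, 3] / [2] / [4]
  Insert 2 (step 5): P = [1, 2] / [7, 9] / [8];  Q = [1, 3] / [2, 5] / [4]
  Insert 3 (step 6): P = [1, 2, 3] / [7, 9] / [8];  Q = [1, 3, 6] / [2, 5] / [4]
  Insert 6 (step 7): P = [1, 2, 3, 6] / [7, 9] / [8];  Q = [1, 3, 6, 7] / [2, 5] / [4]
  Insert 4 (step 8): P = [1, 2, 3, 4] / [6, 9] / [7] / [8];  Q = [1, 3, 6, 7] / [2, 5] / [4] / [8]
  Insert 5 (step 9): P = [1, 2, 3, 4, 5] / [6, 9] / [7] / [8];  Q = [1, 3, 6, 7, 9] / [2, 5] / [4] / [8]
Final shape: (5, 2, 1, 1).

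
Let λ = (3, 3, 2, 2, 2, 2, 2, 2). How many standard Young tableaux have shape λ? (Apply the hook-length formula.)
# SYT of shape (3, 3, 2, 2, 2, 2, 2, 2) = 136136

Hook-length formula: f^λ = n! / Π hook(c), product over all cells c of the Young diagram. For λ = (3, 3, 2, 2, 2, 2, 2, 2), n = 18 boxes. Hook lengths by row (left-to-right, top-to-bottom): [10, 9, 2]; [9, 8, 1]; [7, 6]; [6, 5]; [5, 4]; [4, 3]; [3, 2]; [2, 1]. Product of hooks = 47029248000. So f^λ = 18! / 47029248000 = 6402373705728000 / 47029248000 = 136136.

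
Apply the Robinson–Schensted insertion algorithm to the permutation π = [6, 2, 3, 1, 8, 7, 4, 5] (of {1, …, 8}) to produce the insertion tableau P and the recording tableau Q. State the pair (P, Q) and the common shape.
P = [1, 3, 4, 5] / [2, 7] / [6, 8];  Q = [1, 3, 5, 8] / [2, 6] / [4, 7];  common shape = (4, 2, 2)

Row-insert the values π_1, π_2, … into P one at a time, bumping the leftmost entry strictly greater than the inserted value down to the next row. The recording tableau Q records, in position (i, j), the step at which that cell was added to P.
  Insert 6 (step 1): P = [6];  Q = [1]
  Insert 2 (step 2): P = [2] / [6];  Q = [1] / [2]
  Insert 3 (step 3): P = [2, 3] / [6];  Q = [1, 3] / [2]
  Insert 1 (step 4): P = [1, 3] / [2] / [6];  Q = [1, 3] / [2] / [4]
  Insert 8 (step 5): P = [1, 3, 8] / [2] / [6];  Q = [1, 3, 5] / [2] / [4]
  Insert 7 (step 6): P = [1, 3, 7] / [2, 8] / [6];  Q = [1, 3, 5] / [2, 6] / [4]
  Insert 4 (step 7): P = [1, 3, 4] / [2, 7] / [6, 8];  Q = [1, 3, 5] / [2, 6] / [4, 7]
  Insert 5 (step 8): P = [1, 3, 4, 5] / [2, 7] / [6, 8];  Q = [1, 3, 5, 8] / [2, 6] / [4, 7]
Final shape: (4, 2, 2).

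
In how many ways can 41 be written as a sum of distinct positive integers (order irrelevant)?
q(41) = 1260

A partition into distinct parts is a strictly decreasing sequence summing to n. The recurrence d(n, m) = d(n, m−1) + d(n−m, m−1) (use part m at most once) with q(n) = d(n, n) gives q(41) = 1260. (Euler's theorem: # distinct-part partitions = # odd-part partitions.)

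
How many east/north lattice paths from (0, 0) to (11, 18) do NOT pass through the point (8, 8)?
Number of paths = 30916470

Total paths from (0, 0) to (11, 18): C(29, 11) = 34597290. Paths through (8, 8): (paths (0, 0) → (8, 8)) × (paths (8, 8) → (11, 18)) = C(16, 8) · C(13, 3) = 12870 · 286 = 3680820. Avoidance count = 34597290 − 3680820 = 30916470.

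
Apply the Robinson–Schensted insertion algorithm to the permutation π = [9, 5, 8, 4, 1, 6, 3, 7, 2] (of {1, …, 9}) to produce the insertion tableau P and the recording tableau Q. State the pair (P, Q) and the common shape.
P = [1, 2, 7] / [3, 6] / [4, 8] / [5] / [9];  Q = [1, 3, 8] / [2, 6] / [4, 7] / [5] / [9];  common shape = (3, 2, 2, 1, 1)

Row-insert the values π_1, π_2, … into P one at a time, bumping the leftmost entry strictly greater than the inserted value down to the next row. The recording tableau Q records, in position (i, j), the step at which that cell was added to P.
  Insert 9 (step 1): P = [9];  Q = [1]
  Insert 5 (step 2): P = [5] / [9];  Q = [1] / [2]
  Insert 8 (step 3): P = [5, 8] / [9];  Q = [1, 3] / [2]
  Insert 4 (step 4): P = [4, 8] / [5] / [9];  Q = [1, 3] / [2] / [4]
  Insert 1 (step 5): P = [1, 8] / [4] / [5] / [9];  Q = [1, 3] / [2] / [4] / [5]
  Insert 6 (step 6): P = [1, 6] / [4, 8] / [5] / [9];  Q = [1, 3] / [2, 6] / [4] / [5]
  Insert 3 (step 7): P = [1, 3] / [4, 6] / [5, 8] / [9];  Q = [1, 3] / [2, 6] / [4, 7] / [5]
  Insert 7 (step 8): P = [1, 3, 7] / [4, 6] / [5, 8] / [9];  Q = [1, 3, 8] / [2, 6] / [4, 7] / [5]
  Insert 2 (step 9): P = [1, 2, 7] / [3, 6] / [4, 8] / [5] / [9];  Q = [1, 3, 8] / [2, 6] / [4, 7] / [5] / [9]
Final shape: (3, 2, 2, 1, 1).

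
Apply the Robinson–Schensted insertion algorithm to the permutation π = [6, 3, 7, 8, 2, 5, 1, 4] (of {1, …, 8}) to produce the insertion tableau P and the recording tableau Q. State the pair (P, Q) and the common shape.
P = [1, 4, 8] / [2, 5] / [3, 7] / [6];  Q = [1, 3, 4] / [2, 6] / [5, 8] / [7];  common shape = (3, 2, 2, 1)

Row-insert the values π_1, π_2, … into P one at a time, bumping the leftmost entry strictly greater than the inserted value down to the next row. The recording tableau Q records, in position (i, j), the step at which that cell was added to P.
  Insert 6 (step 1): P = [6];  Q = [1]
  Insert 3 (step 2): P = [3] / [6];  Q = [1] / [2]
  Insert 7 (step 3): P = [3, 7] / [6];  Q = [1, 3] / [2]
  Insert 8 (step 4): P = [3, 7, 8] / [6];  Q = [1, 3, 4] / [2]
  Insert 2 (step 5): P = [2, 7, 8] / [3] / [6];  Q = [1, 3, 4] / [2] / [5]
  Insert 5 (step 6): P = [2, 5, 8] / [3, 7] / [6];  Q = [1, 3, 4] / [2, 6] / [5]
  Insert 1 (step 7): P = [1, 5, 8] / [2, 7] / [3] / [6];  Q = [1, 3, 4] / [2, 6] / [5] / [7]
  Insert 4 (step 8): P = [1, 4, 8] / [2, 5] / [3, 7] / [6];  Q = [1, 3, 4] / [2, 6] / [5, 8] / [7]
Final shape: (3, 2, 2, 1).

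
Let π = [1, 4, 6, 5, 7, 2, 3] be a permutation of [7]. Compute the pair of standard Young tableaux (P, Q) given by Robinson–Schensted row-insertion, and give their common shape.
P = [1, 2, 3, 7] / [4, 5] / [6];  Q = [1, 2, 3, 5] / [4, 7] / [6];  common shape = (4, 2, 1)

Row-insert the values π_1, π_2, … into P one at a time, bumping the leftmost entry strictly greater than the inserted value down to the next row. The recording tableau Q records, in position (i, j), the step at which that cell was added to P.
  Insert 1 (step 1): P = [1];  Q = [1]
  Insert 4 (step 2): P = [1, 4];  Q = [1, 2]
  Insert 6 (step 3): P = [1, 4, 6];  Q = [1, 2, 3]
  Insert 5 (step 4): P = [1, 4, 5] / [6];  Q = [1, 2, 3] / [4]
  Insert 7 (step 5): P = [1, 4, 5, 7] / [6];  Q = [1, 2, 3, 5] / [4]
  Insert 2 (step 6): P = [1, 2, 5, 7] / [4] / [6];  Q = [1, 2, 3, 5] / [4] / [6]
  Insert 3 (step 7): P = [1, 2, 3, 7] / [4, 5] / [6];  Q = [1, 2, 3, 5] / [4, 7] / [6]
Final shape: (4, 2, 1).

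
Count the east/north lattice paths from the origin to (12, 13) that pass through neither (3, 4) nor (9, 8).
Number of paths = 2548840

Inclusion–exclusion. Total paths: C(25, 12) = 5200300. Through P₁: C(7, 3)·C(18, 9) = 1701700. Through P₂: C(17, 9)·C(8, 3) = 1361360. Since P₁ is strictly southwest of P₂, a monotone path through both must visit P₁ then P₂; paths through both = C(7, 3)·C(10, 6)·C(8, 3) = 411600. Avoid both = 5200300 − 1701700 − 1361360 + 411600 = 2548840.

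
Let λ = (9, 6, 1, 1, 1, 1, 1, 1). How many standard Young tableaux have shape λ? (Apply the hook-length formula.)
# SYT of shape (9, 6, 1, 1, 1, 1, 1, 1) = 33948915

Hook-length formula: f^λ = n! / Π hook(c), product over all cells c of the Young diagram. For λ = (9, 6, 1, 1, 1, 1, 1, 1), n = 21 boxes. Hook lengths by row (left-to-right, top-to-bottom): [16, 9, 8, 7, 6, 5, 3, 2, 1]; [12, 5, 4, 3, 2, 1]; [6]; [5]; [4]; [3]; [2]; [1]. Product of hooks = 1504935936000. So f^λ = 21! / 1504935936000 = 51090942171709440000 / 1504935936000 = 33948915.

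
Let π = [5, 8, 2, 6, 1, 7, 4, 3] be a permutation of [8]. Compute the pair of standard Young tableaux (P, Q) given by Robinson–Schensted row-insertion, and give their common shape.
P = [1, 3, 7] / [2, 4] / [5, 6] / [8];  Q = [1, 2, 6] / [3, 4] / [5, 7] / [8];  common shape = (3, 2, 2, 1)

Row-insert the values π_1, π_2, … into P one at a time, bumping the leftmost entry strictly greater than the inserted value down to the next row. The recording tableau Q records, in position (i, j), the step at which that cell was added to P.
  Insert 5 (step 1): P = [5];  Q = [1]
  Insert 8 (step 2): P = [5, 8];  Q = [1, 2]
  Insert 2 (step 3): P = [2, 8] / [5];  Q = [1, 2] / [3]
  Insert 6 (step 4): P = [2, 6] / [5, 8];  Q = [1, 2] / [3, 4]
  Insert 1 (step 5): P = [1, 6] / [2, 8] / [5];  Q = [1, 2] / [3, 4] / [5]
  Insert 7 (step 6): P = [1, 6, 7] / [2, 8] / [5];  Q = [1, 2, 6] / [3, 4] / [5]
  Insert 4 (step 7): P = [1, 4, 7] / [2, 6] / [5, 8];  Q = [1, 2, 6] / [3, 4] / [5, 7]
  Insert 3 (step 8): P = [1, 3, 7] / [2, 4] / [5, 6] / [8];  Q = [1, 2, 6] / [3, 4] / [5, 7] / [8]
Final shape: (3, 2, 2, 1).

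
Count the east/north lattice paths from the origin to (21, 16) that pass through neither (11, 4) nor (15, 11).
Number of paths = 8631724860

Inclusion–exclusion. Total paths: C(37, 21) = 12875774670. Through P₁: C(15, 11)·C(22, 10) = 882671790. Through P₂: C(26, 15)·C(11, 6) = 3569485920. Since P₁ is strictly southwest of P₂, a monotone path through both must visit P₁ then P₂; paths through both = C(15, 11)·C(11, 4)·C(11, 6) = 208107900. Avoid both = 12875774670 − 882671790 − 3569485920 + 208107900 = 8631724860.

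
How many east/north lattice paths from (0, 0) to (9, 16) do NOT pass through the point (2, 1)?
Number of paths = 1531343

Total paths from (0, 0) to (9, 16): C(25, 9) = 2042975. Paths through (2, 1): (paths (0, 0) → (2, 1)) × (paths (2, 1) → (9, 16)) = C(3, 2) · C(22, 7) = 3 · 170544 = 511632. Avoidance count = 2042975 − 511632 = 1531343.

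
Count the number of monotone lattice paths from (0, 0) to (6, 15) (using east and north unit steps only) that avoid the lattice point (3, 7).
Number of paths = 34464

Total paths from (0, 0) to (6, 15): C(21, 6) = 54264. Paths through (3, 7): (paths (0, 0) → (3, 7)) × (paths (3, 7) → (6, 15)) = C(10, 3) · C(11, 3) = 120 · 165 = 19800. Avoidance count = 54264 − 19800 = 34464.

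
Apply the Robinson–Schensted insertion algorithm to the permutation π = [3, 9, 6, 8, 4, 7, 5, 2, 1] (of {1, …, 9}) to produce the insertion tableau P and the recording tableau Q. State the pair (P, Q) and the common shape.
P = [1, 4, 5] / [2, 7] / [3] / [6] / [8] / [9];  Q = [1, 2, 4] / [3, 6] / [5] / [7] / [8] / [9];  common shape = (3, 2, 1, 1, 1, 1)

Row-insert the values π_1, π_2, … into P one at a time, bumping the leftmost entry strictly greater than the inserted value down to the next row. The recording tableau Q records, in position (i, j), the step at which that cell was added to P.
  Insert 3 (step 1): P = [3];  Q = [1]
  Insert 9 (step 2): P = [3, 9];  Q = [1, 2]
  Insert 6 (step 3): P = [3, 6] / [9];  Q = [1, 2] / [3]
  Insert 8 (step 4): P = [3, 6, 8] / [9];  Q = [1, 2, 4] / [3]
  Insert 4 (step 5): P = [3, 4, 8] / [6] / [9];  Q = [1, 2, 4] / [3] / [5]
  Insert 7 (step 6): P = [3, 4, 7] / [6, 8] / [9];  Q = [1, 2, 4] / [3, 6] / [5]
  Insert 5 (step 7): P = [3, 4, 5] / [6, 7] / [8] / [9];  Q = [1, 2, 4] / [3, 6] / [5] / [7]
  Insert 2 (step 8): P = [2, 4, 5] / [3, 7] / [6] / [8] / [9];  Q = [1, 2, 4] / [3, 6] / [5] / [7] / [8]
  Insert 1 (step 9): P = [1, 4, 5] / [2, 7] / [3] / [6] / [8] / [9];  Q = [1, 2, 4] / [3, 6] / [5] / [7] / [8] / [9]
Final shape: (3, 2, 1, 1, 1, 1).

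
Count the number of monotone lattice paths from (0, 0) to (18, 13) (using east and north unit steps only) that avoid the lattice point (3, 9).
Number of paths = 205400355

Total paths from (0, 0) to (18, 13): C(31, 18) = 206253075. Paths through (3, 9): (paths (0, 0) → (3, 9)) × (paths (3, 9) → (18, 13)) = C(12, 3) · C(19, 15) = 220 · 3876 = 852720. Avoidance count = 206253075 − 852720 = 205400355.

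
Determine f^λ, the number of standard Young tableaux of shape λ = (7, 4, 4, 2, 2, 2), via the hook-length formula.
# SYT of shape (7, 4, 4, 2, 2, 2) = 377910000

Hook-length formula: f^λ = n! / Π hook(c), product over all cells c of the Young diagram. For λ = (7, 4, 4, 2, 2, 2), n = 21 boxes. Hook lengths by row (left-to-right, top-to-bottom): [12, 11, 7, 6, 3, 2, 1]; [8, 7, 3, 2]; [7, 6, 2, 1]; [4, 3]; [3, 2]; [2, 1]. Product of hooks = 135193411584. So f^λ = 21! / 135193411584 = 51090942171709440000 / 135193411584 = 377910000.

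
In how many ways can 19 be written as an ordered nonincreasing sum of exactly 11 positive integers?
p(19, 11 parts) = 22

Partitions of n into exactly k parts are in bijection with partitions of n − k into at most k parts (subtract 1 from each part). So p(19, exactly 11) = p(8, parts ≤ 11). Computing via the recurrence p(m, j) = p(m, j−1) + p(m−j, j) gives 22.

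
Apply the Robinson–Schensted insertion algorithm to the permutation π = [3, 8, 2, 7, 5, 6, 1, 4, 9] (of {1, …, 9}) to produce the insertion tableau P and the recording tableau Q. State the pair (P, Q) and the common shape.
P = [1, 4, 6, 9] / [2, 5] / [3, 7] / [8];  Q = [1, 2, 6, 9] / [3, 4] / [5, 8] / [7];  common shape = (4, 2, 2, 1)

Row-insert the values π_1, π_2, … into P one at a time, bumping the leftmost entry strictly greater than the inserted value down to the next row. The recording tableau Q records, in position (i, j), the step at which that cell was added to P.
  Insert 3 (step 1): P = [3];  Q = [1]
  Insert 8 (step 2): P = [3, 8];  Q = [1, 2]
  Insert 2 (step 3): P = [2, 8] / [3];  Q = [1, 2] / [3]
  Insert 7 (step 4): P = [2, 7] / [3, 8];  Q = [1, 2] / [3, 4]
  Insert 5 (step 5): P = [2, 5] / [3, 7] / [8];  Q = [1, 2] / [3, 4] / [5]
  Insert 6 (step 6): P = [2, 5, 6] / [3, 7] / [8];  Q = [1, 2, 6] / [3, 4] / [5]
  Insert 1 (step 7): P = [1, 5, 6] / [2, 7] / [3] / [8];  Q = [1, 2, 6] / [3, 4] / [5] / [7]
  Insert 4 (step 8): P = [1, 4, 6] / [2, 5] / [3, 7] / [8];  Q = [1, 2, 6] / [3, 4] / [5, 8] / [7]
  Insert 9 (step 9): P = [1, 4, 6, 9] / [2, 5] / [3, 7] / [8];  Q = [1, 2, 6, 9] / [3, 4] / [5, 8] / [7]
Final shape: (4, 2, 2, 1).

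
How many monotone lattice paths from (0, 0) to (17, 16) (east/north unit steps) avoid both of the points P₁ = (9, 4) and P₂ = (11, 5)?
Number of paths = 1049222712

Inclusion–exclusion. Total paths: C(33, 17) = 1166803110. Through P₁: C(13, 9)·C(20, 8) = 90068550. Through P₂: C(16, 11)·C(17, 6) = 54058368. Since P₁ is strictly southwest of P₂, a monotone path through both must visit P₁ then P₂; paths through both = C(13, 9)·C(3, 2)·C(17, 6) = 26546520. Avoid both = 1166803110 − 90068550 − 54058368 + 26546520 = 1049222712.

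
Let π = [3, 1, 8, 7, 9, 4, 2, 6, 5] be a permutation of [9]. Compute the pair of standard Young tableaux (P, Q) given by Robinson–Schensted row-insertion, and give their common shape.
P = [1, 2, 5] / [3, 4, 6] / [7, 9] / [8];  Q = [1, 3, 5] / [2, 4, 8] / [6, 9] / [7];  common shape = (3, 3, 2, 1)

Row-insert the values π_1, π_2, … into P one at a time, bumping the leftmost entry strictly greater than the inserted value down to the next row. The recording tableau Q records, in position (i, j), the step at which that cell was added to P.
  Insert 3 (step 1): P = [3];  Q = [1]
  Insert 1 (step 2): P = [1] / [3];  Q = [1] / [2]
  Insert 8 (step 3): P = [1, 8] / [3];  Q = [1, 3] / [2]
  Insert 7 (step 4): P = [1, 7] / [3, 8];  Q = [1, 3] / [2, 4]
  Insert 9 (step 5): P = [1, 7, 9] / [3, 8];  Q = [1, 3, 5] / [2, 4]
  Insert 4 (step 6): P = [1, 4, 9] / [3, 7] / [8];  Q = [1, 3, 5] / [2, 4] / [6]
  Insert 2 (step 7): P = [1, 2, 9] / [3, 4] / [7] / [8];  Q = [1, 3, 5] / [2, 4] / [6] / [7]
  Insert 6 (step 8): P = [1, 2, 6] / [3, 4, 9] / [7] / [8];  Q = [1, 3, 5] / [2, 4, 8] / [6] / [7]
  Insert 5 (step 9): P = [1, 2, 5] / [3, 4, 6] / [7, 9] / [8];  Q = [1, 3, 5] / [2, 4, 8] / [6, 9] / [7]
Final shape: (3, 3, 2, 1).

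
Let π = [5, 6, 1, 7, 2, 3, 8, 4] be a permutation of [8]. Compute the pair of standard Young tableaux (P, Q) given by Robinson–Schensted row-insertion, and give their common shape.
P = [1, 2, 3, 4] / [5, 6, 7, 8];  Q = [1, 2, 4, 7] / [3, 5, 6, 8];  common shape = (4, 4)

Row-insert the values π_1, π_2, … into P one at a time, bumping the leftmost entry strictly greater than the inserted value down to the next row. The recording tableau Q records, in position (i, j), the step at which that cell was added to P.
  Insert 5 (step 1): P = [5];  Q = [1]
  Insert 6 (step 2): P = [5, 6];  Q = [1, 2]
  Insert 1 (step 3): P = [1, 6] / [5];  Q = [1, 2] / [3]
  Insert 7 (step 4): P = [1, 6, 7] / [5];  Q = [1, 2, 4] / [3]
  Insert 2 (step 5): P = [1, 2, 7] / [5, 6];  Q = [1, 2, 4] / [3, 5]
  Insert 3 (step 6): P = [1, 2, 3] / [5, 6, 7];  Q = [1, 2, 4] / [3, 5, 6]
  Insert 8 (step 7): P = [1, 2, 3, 8] / [5, 6, 7];  Q = [1, 2, 4, 7] / [3, 5, 6]
  Insert 4 (step 8): P = [1, 2, 3, 4] / [5, 6, 7, 8];  Q = [1, 2, 4, 7] / [3, 5, 6, 8]
Final shape: (4, 4).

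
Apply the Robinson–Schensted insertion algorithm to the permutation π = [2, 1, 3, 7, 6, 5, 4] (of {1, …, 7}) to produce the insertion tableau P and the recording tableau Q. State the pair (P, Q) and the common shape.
P = [1, 3, 4] / [2, 5] / [6] / [7];  Q = [1, 3, 4] / [2, 5] / [6] / [7];  common shape = (3, 2, 1, 1)

Row-insert the values π_1, π_2, … into P one at a time, bumping the leftmost entry strictly greater than the inserted value down to the next row. The recording tableau Q records, in position (i, j), the step at which that cell was added to P.
  Insert 2 (step 1): P = [2];  Q = [1]
  Insert 1 (step 2): P = [1] / [2];  Q = [1] / [2]
  Insert 3 (step 3): P = [1, 3] / [2];  Q = [1, 3] / [2]
  Insert 7 (step 4): P = [1, 3, 7] / [2];  Q = [1, 3, 4] / [2]
  Insert 6 (step 5): P = [1, 3, 6] / [2, 7];  Q = [1, 3, 4] / [2, 5]
  Insert 5 (step 6): P = [1, 3, 5] / [2, 6] / [7];  Q = [1, 3, 4] / [2, 5] / [6]
  Insert 4 (step 7): P = [1, 3, 4] / [2, 5] / [6] / [7];  Q = [1, 3, 4] / [2, 5] / [6] / [7]
Final shape: (3, 2, 1, 1).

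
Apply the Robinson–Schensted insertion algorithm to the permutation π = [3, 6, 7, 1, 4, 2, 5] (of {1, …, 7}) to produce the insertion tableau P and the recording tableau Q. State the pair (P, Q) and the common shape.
P = [1, 2, 5] / [3, 4, 7] / [6];  Q = [1, 2, 3] / [4, 5, 7] / [6];  common shape = (3, 3, 1)

Row-insert the values π_1, π_2, … into P one at a time, bumping the leftmost entry strictly greater than the inserted value down to the next row. The recording tableau Q records, in position (i, j), the step at which that cell was added to P.
  Insert 3 (step 1): P = [3];  Q = [1]
  Insert 6 (step 2): P = [3, 6];  Q = [1, 2]
  Insert 7 (step 3): P = [3, 6, 7];  Q = [1, 2, 3]
  Insert 1 (step 4): P = [1, 6, 7] / [3];  Q = [1, 2, 3] / [4]
  Insert 4 (step 5): P = [1, 4, 7] / [3, 6];  Q = [1, 2, 3] / [4, 5]
  Insert 2 (step 6): P = [1, 2, 7] / [3, 4] / [6];  Q = [1, 2, 3] / [4, 5] / [6]
  Insert 5 (step 7): P = [1, 2, 5] / [3, 4, 7] / [6];  Q = [1, 2, 3] / [4, 5, 7] / [6]
Final shape: (3, 3, 1).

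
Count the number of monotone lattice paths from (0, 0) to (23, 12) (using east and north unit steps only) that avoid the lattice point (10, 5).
Number of paths = 601659240

Total paths from (0, 0) to (23, 12): C(35, 23) = 834451800. Paths through (10, 5): (paths (0, 0) → (10, 5)) × (paths (10, 5) → (23, 12)) = C(15, 10) · C(20, 13) = 3003 · 77520 = 232792560. Avoidance count = 834451800 − 232792560 = 601659240.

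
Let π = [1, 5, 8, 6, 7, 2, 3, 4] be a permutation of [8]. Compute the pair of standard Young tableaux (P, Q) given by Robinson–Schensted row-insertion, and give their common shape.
P = [1, 2, 3, 4] / [5, 6, 7] / [8];  Q = [1, 2, 3, 5] / [4, 7, 8] / [6];  common shape = (4, 3, 1)

Row-insert the values π_1, π_2, … into P one at a time, bumping the leftmost entry strictly greater than the inserted value down to the next row. The recording tableau Q records, in position (i, j), the step at which that cell was added to P.
  Insert 1 (step 1): P = [1];  Q = [1]
  Insert 5 (step 2): P = [1, 5];  Q = [1, 2]
  Insert 8 (step 3): P = [1, 5, 8];  Q = [1, 2, 3]
  Insert 6 (step 4): P = [1, 5, 6] / [8];  Q = [1, 2, 3] / [4]
  Insert 7 (step 5): P = [1, 5, 6, 7] / [8];  Q = [1, 2, 3, 5] / [4]
  Insert 2 (step 6): P = [1, 2, 6, 7] / [5] / [8];  Q = [1, 2, 3, 5] / [4] / [6]
  Insert 3 (step 7): P = [1, 2, 3, 7] / [5, 6] / [8];  Q = [1, 2, 3, 5] / [4, 7] / [6]
  Insert 4 (step 8): P = [1, 2, 3, 4] / [5, 6, 7] / [8];  Q = [1, 2, 3, 5] / [4, 7, 8] / [6]
Final shape: (4, 3, 1).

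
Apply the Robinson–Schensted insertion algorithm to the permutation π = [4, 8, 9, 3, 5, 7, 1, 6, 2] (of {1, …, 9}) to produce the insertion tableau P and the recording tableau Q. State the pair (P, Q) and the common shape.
P = [1, 2, 6] / [3, 5, 9] / [4, 7] / [8];  Q = [1, 2, 3] / [4, 5, 6] / [7, 8] / [9];  common shape = (3, 3, 2, 1)

Row-insert the values π_1, π_2, … into P one at a time, bumping the leftmost entry strictly greater than the inserted value down to the next row. The recording tableau Q records, in position (i, j), the step at which that cell was added to P.
  Insert 4 (step 1): P = [4];  Q = [1]
  Insert 8 (step 2): P = [4, 8];  Q = [1, 2]
  Insert 9 (step 3): P = [4, 8, 9];  Q = [1, 2, 3]
  Insert 3 (step 4): P = [3, 8, 9] / [4];  Q = [1, 2, 3] / [4]
  Insert 5 (step 5): P = [3, 5, 9] / [4, 8];  Q = [1, 2, 3] / [4, 5]
  Insert 7 (step 6): P = [3, 5, 7] / [4, 8, 9];  Q = [1, 2, 3] / [4, 5, 6]
  Insert 1 (step 7): P = [1, 5, 7] / [3, 8, 9] / [4];  Q = [1, 2, 3] / [4, 5, 6] / [7]
  Insert 6 (step 8): P = [1, 5, 6] / [3, 7, 9] / [4, 8];  Q = [1, 2, 3] / [4, 5, 6] / [7, 8]
  Insert 2 (step 9): P = [1, 2, 6] / [3, 5, 9] / [4, 7] / [8];  Q = [1, 2, 3] / [4, 5, 6] / [7, 8] / [9]
Final shape: (3, 3, 2, 1).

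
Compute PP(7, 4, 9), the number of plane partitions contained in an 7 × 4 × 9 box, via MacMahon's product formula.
PP(7, 4, 9) = 10323075958624

Evaluate the triple product over i = 1..7, j = 1..4, k = 1..9. The factors are (2/1) · (3/2) · (4/3) · (5/4) · (6/5) · (7/6) · (8/7) · (9/8) · … (252 factors total). The numerators and denominators telescope so the product is an integer; carrying out the multiplication exactly gives PP(7, 4, 9) = 10323075958624.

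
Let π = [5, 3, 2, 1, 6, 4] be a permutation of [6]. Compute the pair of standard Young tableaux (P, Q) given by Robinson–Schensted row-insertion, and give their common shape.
P = [1, 4] / [2, 6] / [3] / [5];  Q = [1, 5] / [2, 6] / [3] / [4];  common shape = (2, 2, 1, 1)

Row-insert the values π_1, π_2, … into P one at a time, bumping the leftmost entry strictly greater than the inserted value down to the next row. The recording tableau Q records, in position (i, j), the step at which that cell was added to P.
  Insert 5 (step 1): P = [5];  Q = [1]
  Insert 3 (step 2): P = [3] / [5];  Q = [1] / [2]
  Insert 2 (step 3): P = [2] / [3] / [5];  Q = [1] / [2] / [3]
  Insert 1 (step 4): P = [1] / [2] / [3] / [5];  Q = [1] / [2] / [3] / [4]
  Insert 6 (step 5): P = [1, 6] / [2] / [3] / [5];  Q = [1, 5] / [2] / [3] / [4]
  Insert 4 (step 6): P = [1, 4] / [2, 6] / [3] / [5];  Q = [1, 5] / [2, 6] / [3] / [4]
Final shape: (2, 2, 1, 1).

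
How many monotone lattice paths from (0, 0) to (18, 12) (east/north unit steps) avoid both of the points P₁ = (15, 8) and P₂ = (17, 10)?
Number of paths = 52849032

Inclusion–exclusion. Total paths: C(30, 18) = 86493225. Through P₁: C(23, 15)·C(7, 3) = 17160990. Through P₂: C(27, 17)·C(3, 1) = 25308855. Since P₁ is strictly southwest of P₂, a monotone path through both must visit P₁ then P₂; paths through both = C(23, 15)·C(4, 2)·C(3, 1) = 8825652. Avoid both = 86493225 − 17160990 − 25308855 + 8825652 = 52849032.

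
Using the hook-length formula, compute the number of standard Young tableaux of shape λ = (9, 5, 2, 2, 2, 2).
# SYT of shape (9, 5, 2, 2, 2, 2) = 615557250

Hook-length formula: f^λ = n! / Π hook(c), product over all cells c of the Young diagram. For λ = (9, 5, 2, 2, 2, 2), n = 22 boxes. Hook lengths by row (left-to-right, top-to-bottom): [14, 13, 8, 7, 6, 4, 3, 2, 1]; [9, 8, 3, 2, 1]; [5, 4]; [4, 3]; [3, 2]; [2, 1]. Product of hooks = 1825988935680. So f^λ = 22! / 1825988935680 = 1124000727777607680000 / 1825988935680 = 615557250.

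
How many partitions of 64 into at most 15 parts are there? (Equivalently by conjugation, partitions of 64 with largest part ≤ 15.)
p(64, parts ≤ 15) = 918851

Use the recurrence p(n, m) = p(n, m−1) + p(n−m, m): either the largest part is < m (count p(n, m−1)) or the largest part is exactly m (remove one copy of m, count p(n−m, m)). With p(0, ·) = 1 this gives p(64, parts ≤ 15) = 918851. (By conjugating Young diagrams, this also counts partitions of 64 into at most 15 parts.)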